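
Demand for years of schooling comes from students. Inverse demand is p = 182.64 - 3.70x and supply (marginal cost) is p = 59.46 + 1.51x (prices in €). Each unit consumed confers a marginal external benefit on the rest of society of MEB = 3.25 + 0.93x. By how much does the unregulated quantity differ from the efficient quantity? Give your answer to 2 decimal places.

5.90 units

Market equilibrium (private): 59.46 + 1.51x = 182.64 - 3.70x → x_m = 23.6430.
Social marginal benefit = demand + MEB = 185.89 - 2.77x.
Set SMB = MC: 185.89 - 2.77x = 59.46 + 1.51x → x* = 29.5397.
Gap = |23.6430 − 29.5397| = 5.8967.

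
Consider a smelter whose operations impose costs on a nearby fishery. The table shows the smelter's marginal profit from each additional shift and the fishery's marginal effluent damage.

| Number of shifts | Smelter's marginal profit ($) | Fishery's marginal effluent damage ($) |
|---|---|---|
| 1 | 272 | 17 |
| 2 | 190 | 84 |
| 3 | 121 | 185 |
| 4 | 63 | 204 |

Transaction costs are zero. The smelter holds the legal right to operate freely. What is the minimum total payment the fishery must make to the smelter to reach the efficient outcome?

Left alone the smelter would choose level 4 (marginal profit stays positive).
Efficient level: k* = 2 (marginal profit ≥ marginal effluent damage through 2).
The fishery must at least cover the smelter's forgone profit from cutting 4→2: 121 + 63 = 184.

$184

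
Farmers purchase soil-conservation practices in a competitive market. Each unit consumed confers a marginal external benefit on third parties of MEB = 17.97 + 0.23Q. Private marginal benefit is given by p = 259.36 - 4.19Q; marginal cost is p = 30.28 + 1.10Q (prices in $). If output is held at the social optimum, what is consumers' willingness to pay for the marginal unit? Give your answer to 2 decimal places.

P = $54.79

Social marginal benefit = demand + MEB = 277.33 - 3.96Q.
Set SMB = MC: 277.33 - 3.96Q = 30.28 + 1.10Q → Q* = 48.8241.
Consumer price on the demand curve at Q*: 259.36 − 4.19×48.8241 = 54.7870.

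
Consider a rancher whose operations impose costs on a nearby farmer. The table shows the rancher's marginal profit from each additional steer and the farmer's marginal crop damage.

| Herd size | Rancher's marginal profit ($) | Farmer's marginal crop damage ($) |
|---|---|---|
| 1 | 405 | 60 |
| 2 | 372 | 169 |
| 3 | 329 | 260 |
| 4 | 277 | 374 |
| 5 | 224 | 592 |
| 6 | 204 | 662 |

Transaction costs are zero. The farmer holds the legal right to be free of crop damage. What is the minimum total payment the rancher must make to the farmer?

$489

Efficient level: marginal profit ≥ marginal crop damage through level 3, so k* = 3.
With the farmer holding the right, the rancher must at least compensate total damage at k*: 60 + 169 + 260 = 489.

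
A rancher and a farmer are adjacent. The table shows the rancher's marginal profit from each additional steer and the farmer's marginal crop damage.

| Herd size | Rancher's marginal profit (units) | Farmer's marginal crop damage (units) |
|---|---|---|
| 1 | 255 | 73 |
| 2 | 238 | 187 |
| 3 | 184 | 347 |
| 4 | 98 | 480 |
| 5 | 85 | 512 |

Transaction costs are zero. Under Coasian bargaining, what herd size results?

2

Bargaining reaches the level where marginal profit last exceeds marginal crop damage.
That holds through level 2 (238 ≥ 187) but not at 3 (184 < 347).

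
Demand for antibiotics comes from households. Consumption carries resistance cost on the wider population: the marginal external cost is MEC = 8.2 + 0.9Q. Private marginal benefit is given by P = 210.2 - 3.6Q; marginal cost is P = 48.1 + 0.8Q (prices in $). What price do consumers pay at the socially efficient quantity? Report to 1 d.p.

Social marginal benefit = demand − MEC = 202.0 - 4.5Q.
Set SMB = MC: 202.0 - 4.5Q = 48.1 + 0.8Q → Q* = 29.0377.
Consumer price on the demand curve at Q*: 210.2 − 3.6×29.0377 = 105.6643.

P = $105.7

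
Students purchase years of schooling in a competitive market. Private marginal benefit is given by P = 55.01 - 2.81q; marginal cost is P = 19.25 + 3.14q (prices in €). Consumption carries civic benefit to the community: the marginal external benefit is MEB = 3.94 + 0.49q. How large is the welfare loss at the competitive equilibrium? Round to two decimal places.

Market equilibrium (private): 19.25 + 3.14q = 55.01 - 2.81q → q_m = 6.0101.
Social marginal benefit = demand + MEB = 58.95 - 2.32q.
Set SMB = MC: 58.95 - 2.32q = 19.25 + 3.14q → q* = 7.2711.
Height of the DWL triangle at q_m is SMB(q_m) − MC(q_m) = MEB(q_m) = 6.8849.
DWL = ½ × 1.2610 × 6.8849 = 4.3409.

DWL = €4.34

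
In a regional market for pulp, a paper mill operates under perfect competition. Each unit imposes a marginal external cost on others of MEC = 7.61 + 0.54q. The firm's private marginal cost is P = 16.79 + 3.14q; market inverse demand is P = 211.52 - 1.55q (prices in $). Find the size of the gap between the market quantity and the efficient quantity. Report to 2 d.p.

5.74 units

Market equilibrium (private): 16.79 + 3.14q = 211.52 - 1.55q → q_m = 41.5203.
Social marginal cost = private MC + MEC = 24.40 + 3.68q.
Set SMC = demand: 24.40 + 3.68q = 211.52 - 1.55q → q* = 35.7782.
Gap = |41.5203 − 35.7782| = 5.7421.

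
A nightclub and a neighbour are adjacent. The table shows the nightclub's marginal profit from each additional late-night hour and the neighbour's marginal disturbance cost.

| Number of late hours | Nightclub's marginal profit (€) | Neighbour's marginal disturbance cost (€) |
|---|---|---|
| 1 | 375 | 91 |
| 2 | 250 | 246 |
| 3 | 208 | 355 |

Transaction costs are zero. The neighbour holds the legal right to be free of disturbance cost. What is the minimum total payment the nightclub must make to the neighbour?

€337

Efficient level: marginal profit ≥ marginal disturbance cost through level 2, so k* = 2.
With the neighbour holding the right, the nightclub must at least compensate total damage at k*: 91 + 246 = 337.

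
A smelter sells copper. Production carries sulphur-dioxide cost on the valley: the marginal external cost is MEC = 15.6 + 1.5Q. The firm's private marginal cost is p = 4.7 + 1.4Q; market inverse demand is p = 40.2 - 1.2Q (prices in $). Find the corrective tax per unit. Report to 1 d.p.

tax = $22.9 per unit

Social marginal cost = private MC + MEC = 20.3 + 2.9Q.
Set SMC = demand: 20.3 + 2.9Q = 40.2 - 1.2Q → Q* = 4.8537.
The Pigouvian tax equals MEC at Q*: 15.6 + 1.5×4.8537 = 22.8806.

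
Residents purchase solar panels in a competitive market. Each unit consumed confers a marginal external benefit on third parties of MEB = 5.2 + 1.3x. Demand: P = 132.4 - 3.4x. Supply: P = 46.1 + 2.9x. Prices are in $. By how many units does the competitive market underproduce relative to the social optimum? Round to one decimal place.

Market equilibrium (private): 46.1 + 2.9x = 132.4 - 3.4x → x_m = 13.6984.
Social marginal benefit = demand + MEB = 137.6 - 2.1x.
Set SMB = MC: 137.6 - 2.1x = 46.1 + 2.9x → x* = 18.3000.
Gap = |13.6984 − 18.3000| = 4.6016.

4.6 units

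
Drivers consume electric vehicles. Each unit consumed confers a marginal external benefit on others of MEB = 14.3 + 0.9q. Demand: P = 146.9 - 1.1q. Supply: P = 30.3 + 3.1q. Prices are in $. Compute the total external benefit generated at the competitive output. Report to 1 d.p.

Market equilibrium (private): 30.3 + 3.1q = 146.9 - 1.1q → q_m = 27.7619.
Total external benefit = ∫₀^{q_m} (14.3 + 0.9q) dq = 14.3×27.7619 + ½×0.9×27.7619² = 743.8206.

$743.8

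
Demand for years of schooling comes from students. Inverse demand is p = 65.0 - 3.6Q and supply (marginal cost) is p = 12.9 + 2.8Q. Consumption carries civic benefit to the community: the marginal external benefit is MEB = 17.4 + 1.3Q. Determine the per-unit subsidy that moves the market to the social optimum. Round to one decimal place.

Social marginal benefit = demand + MEB = 82.4 - 2.3Q.
Set SMB = MC: 82.4 - 2.3Q = 12.9 + 2.8Q → Q* = 13.6275.
The Pigouvian subsidy equals MEB at Q*: 17.4 + 1.3×13.6275 = 35.1158.

subsidy = 35.1 per unit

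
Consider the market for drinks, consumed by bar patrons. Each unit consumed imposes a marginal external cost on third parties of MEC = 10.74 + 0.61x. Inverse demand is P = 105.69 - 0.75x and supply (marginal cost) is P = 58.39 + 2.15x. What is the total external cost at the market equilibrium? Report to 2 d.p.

Market equilibrium (private): 58.39 + 2.15x = 105.69 - 0.75x → x_m = 16.3103.
Total external cost = ∫₀^{x_m} (10.74 + 0.61x) dx = 10.74×16.3103 + ½×0.61×16.3103² = 256.3105.

256.31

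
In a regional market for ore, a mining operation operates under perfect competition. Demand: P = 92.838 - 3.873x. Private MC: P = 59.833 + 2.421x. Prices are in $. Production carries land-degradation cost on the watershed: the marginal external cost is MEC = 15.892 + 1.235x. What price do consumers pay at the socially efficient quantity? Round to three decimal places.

P = $84.035

Social marginal cost = private MC + MEC = 75.725 + 3.656x.
Set SMC = demand: 75.725 + 3.656x = 92.838 - 3.873x → x* = 2.2729.
Consumer price on the demand curve at x*: 92.838 − 3.873×2.2729 = 84.0351.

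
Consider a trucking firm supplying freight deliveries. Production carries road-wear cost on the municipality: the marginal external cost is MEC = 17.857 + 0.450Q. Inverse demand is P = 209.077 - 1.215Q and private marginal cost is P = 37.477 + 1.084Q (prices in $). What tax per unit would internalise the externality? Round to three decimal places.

Social marginal cost = private MC + MEC = 55.334 + 1.534Q.
Set SMC = demand: 55.334 + 1.534Q = 209.077 - 1.215Q → Q* = 55.9269.
The Pigouvian tax equals MEC at Q*: 17.857 + 0.450×55.9269 = 43.0241.

tax = $43.024 per unit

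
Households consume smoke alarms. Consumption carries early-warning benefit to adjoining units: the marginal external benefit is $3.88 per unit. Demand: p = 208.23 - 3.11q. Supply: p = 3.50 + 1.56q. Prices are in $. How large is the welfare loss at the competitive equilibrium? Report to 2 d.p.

Market equilibrium (private): 3.50 + 1.56q = 208.23 - 3.11q → q_m = 43.8394.
Social marginal benefit = demand + MEB = 212.11 - 3.11q.
Set SMB = MC: 212.11 - 3.11q = 3.50 + 1.56q → q* = 44.6702.
The loss is the area between SMB and MC from q* to q_m; with linear curves that's a triangle of height MEB(q_m).
DWL = ½ × 0.8308 × 3.8800 = 1.6118.

DWL = $1.61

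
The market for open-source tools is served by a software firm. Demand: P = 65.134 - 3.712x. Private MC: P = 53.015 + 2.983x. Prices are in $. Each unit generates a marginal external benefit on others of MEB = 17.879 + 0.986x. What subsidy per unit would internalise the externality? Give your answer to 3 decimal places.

subsidy = $23.060 per unit

Social marginal cost = private MC − MEB = 35.136 + 1.997x.
Set SMC = demand: 35.136 + 1.997x = 65.134 - 3.712x → x* = 5.2545.
The Pigouvian subsidy equals MEB at x*: 17.879 + 0.986×5.2545 = 23.0599.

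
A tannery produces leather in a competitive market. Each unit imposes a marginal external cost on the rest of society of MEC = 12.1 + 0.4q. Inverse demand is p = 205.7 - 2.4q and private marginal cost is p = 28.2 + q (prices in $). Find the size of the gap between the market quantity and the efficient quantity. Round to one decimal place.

Market equilibrium (private): 28.2 + q = 205.7 - 2.4q → q_m = 52.2059.
Social marginal cost = private MC + MEC = 40.3 + 1.4q.
Set SMC = demand: 40.3 + 1.4q = 205.7 - 2.4q → q* = 43.5263.
Gap = |52.2059 − 43.5263| = 8.6796.

8.7 units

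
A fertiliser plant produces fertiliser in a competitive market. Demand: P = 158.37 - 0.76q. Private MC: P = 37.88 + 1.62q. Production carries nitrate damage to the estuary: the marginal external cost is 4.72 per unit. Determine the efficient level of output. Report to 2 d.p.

Social marginal cost = private MC + MEC = 42.60 + 1.62q.
Set SMC = demand: 42.60 + 1.62q = 158.37 - 0.76q → q* = 48.6429.

q* = 48.64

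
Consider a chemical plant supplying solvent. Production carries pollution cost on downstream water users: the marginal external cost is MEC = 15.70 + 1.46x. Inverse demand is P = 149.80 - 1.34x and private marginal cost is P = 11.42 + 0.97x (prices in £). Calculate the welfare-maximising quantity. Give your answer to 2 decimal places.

Social marginal cost = private MC + MEC = 27.12 + 2.43x.
Set SMC = demand: 27.12 + 2.43x = 149.80 - 1.34x → x* = 32.5411.

x* = 32.54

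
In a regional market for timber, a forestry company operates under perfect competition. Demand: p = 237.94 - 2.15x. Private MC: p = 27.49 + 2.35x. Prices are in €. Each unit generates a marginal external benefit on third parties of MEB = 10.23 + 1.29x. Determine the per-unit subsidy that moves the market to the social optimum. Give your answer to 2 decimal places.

Social marginal cost = private MC − MEB = 17.26 + 1.06x.
Set SMC = demand: 17.26 + 1.06x = 237.94 - 2.15x → x* = 68.7477.
The Pigouvian subsidy equals MEB at x*: 10.23 + 1.29×68.7477 = 98.9145.

subsidy = €98.91 per unit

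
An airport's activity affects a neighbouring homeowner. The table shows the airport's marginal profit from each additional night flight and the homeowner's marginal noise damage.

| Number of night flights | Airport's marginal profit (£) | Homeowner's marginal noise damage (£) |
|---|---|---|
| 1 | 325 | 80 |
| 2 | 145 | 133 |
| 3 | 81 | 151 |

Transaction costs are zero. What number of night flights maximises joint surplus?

2

Bargaining reaches the level where marginal profit last exceeds marginal noise damage.
That holds through level 2 (145 ≥ 133) but not at 3 (81 < 151).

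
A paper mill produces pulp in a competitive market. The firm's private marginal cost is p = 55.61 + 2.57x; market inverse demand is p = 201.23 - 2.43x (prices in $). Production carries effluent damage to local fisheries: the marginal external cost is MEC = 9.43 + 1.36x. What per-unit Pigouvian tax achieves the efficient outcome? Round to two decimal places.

Social marginal cost = private MC + MEC = 65.04 + 3.93x.
Set SMC = demand: 65.04 + 3.93x = 201.23 - 2.43x → x* = 21.4135.
The Pigouvian tax equals MEC at x*: 9.43 + 1.36×21.4135 = 38.5524.

tax = $38.55 per unit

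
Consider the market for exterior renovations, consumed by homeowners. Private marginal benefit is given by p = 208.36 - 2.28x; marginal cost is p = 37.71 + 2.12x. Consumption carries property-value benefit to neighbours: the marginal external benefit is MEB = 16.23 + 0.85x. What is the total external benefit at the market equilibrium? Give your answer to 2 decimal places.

Market equilibrium (private): 37.71 + 2.12x = 208.36 - 2.28x → x_m = 38.7841.
Total external benefit = ∫₀^{x_m} (16.23 + 0.85x) dx = 16.23×38.7841 + ½×0.85×38.7841² = 1268.7537.

1268.75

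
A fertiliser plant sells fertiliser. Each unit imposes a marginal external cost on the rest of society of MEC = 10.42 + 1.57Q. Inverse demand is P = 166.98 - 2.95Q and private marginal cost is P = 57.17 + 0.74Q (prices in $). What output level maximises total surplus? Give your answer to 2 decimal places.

Q* = 18.90

Social marginal cost = private MC + MEC = 67.59 + 2.31Q.
Set SMC = demand: 67.59 + 2.31Q = 166.98 - 2.95Q → Q* = 18.8954.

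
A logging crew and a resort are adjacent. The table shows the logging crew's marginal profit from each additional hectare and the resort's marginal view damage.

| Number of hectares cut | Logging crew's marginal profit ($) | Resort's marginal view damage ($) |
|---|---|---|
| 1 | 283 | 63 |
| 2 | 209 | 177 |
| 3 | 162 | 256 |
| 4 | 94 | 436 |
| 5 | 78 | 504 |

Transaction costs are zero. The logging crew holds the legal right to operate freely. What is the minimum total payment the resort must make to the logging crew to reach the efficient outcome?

Left alone the logging crew would choose level 5 (marginal profit stays positive).
Efficient level: k* = 2 (marginal profit ≥ marginal view damage through 2).
The resort must at least cover the logging crew's forgone profit from cutting 5→2: 162 + 94 + 78 = 334.

$334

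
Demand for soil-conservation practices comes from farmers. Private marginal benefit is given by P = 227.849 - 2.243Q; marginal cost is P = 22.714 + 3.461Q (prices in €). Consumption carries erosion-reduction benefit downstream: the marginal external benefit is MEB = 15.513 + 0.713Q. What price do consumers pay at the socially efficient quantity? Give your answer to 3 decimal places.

P = €128.688

Social marginal benefit = demand + MEB = 243.362 - 1.530Q.
Set SMB = MC: 243.362 - 1.530Q = 22.714 + 3.461Q → Q* = 44.2092.
Consumer price on the demand curve at Q*: 227.849 − 2.243×44.2092 = 128.6878.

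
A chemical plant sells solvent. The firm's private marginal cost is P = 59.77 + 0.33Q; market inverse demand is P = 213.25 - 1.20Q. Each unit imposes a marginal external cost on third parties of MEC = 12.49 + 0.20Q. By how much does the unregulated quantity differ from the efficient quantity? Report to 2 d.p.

Market equilibrium (private): 59.77 + 0.33Q = 213.25 - 1.20Q → Q_m = 100.3137.
Social marginal cost = private MC + MEC = 72.26 + 0.53Q.
Set SMC = demand: 72.26 + 0.53Q = 213.25 - 1.20Q → Q* = 81.4971.
Gap = |100.3137 − 81.4971| = 18.8166.

18.82 units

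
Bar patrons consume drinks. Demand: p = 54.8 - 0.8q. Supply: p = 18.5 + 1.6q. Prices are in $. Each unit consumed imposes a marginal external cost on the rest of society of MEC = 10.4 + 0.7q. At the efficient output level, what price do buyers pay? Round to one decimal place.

P = $48.1

Social marginal benefit = demand − MEC = 44.4 - 1.5q.
Set SMB = MC: 44.4 - 1.5q = 18.5 + 1.6q → q* = 8.3548.
Consumer price on the demand curve at q*: 54.8 − 0.8×8.3548 = 48.1162.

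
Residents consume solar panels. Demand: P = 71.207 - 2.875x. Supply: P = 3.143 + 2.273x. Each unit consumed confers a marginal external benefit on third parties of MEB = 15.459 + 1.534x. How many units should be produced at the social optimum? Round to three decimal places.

Social marginal benefit = demand + MEB = 86.666 - 1.341x.
Set SMB = MC: 86.666 - 1.341x = 3.143 + 2.273x → x* = 23.1110.

x* = 23.111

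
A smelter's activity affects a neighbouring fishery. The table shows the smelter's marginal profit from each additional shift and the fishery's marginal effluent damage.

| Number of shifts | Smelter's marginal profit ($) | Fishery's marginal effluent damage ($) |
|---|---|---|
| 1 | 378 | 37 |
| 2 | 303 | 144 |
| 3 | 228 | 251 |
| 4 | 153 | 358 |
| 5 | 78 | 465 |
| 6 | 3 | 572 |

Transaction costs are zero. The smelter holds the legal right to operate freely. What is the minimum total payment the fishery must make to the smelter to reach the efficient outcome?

Left alone the smelter would choose level 6 (marginal profit stays positive).
Efficient level: k* = 2 (marginal profit ≥ marginal effluent damage through 2).
The fishery must at least cover the smelter's forgone profit from cutting 6→2: 228 + 153 + 78 + 3 = 462.

$462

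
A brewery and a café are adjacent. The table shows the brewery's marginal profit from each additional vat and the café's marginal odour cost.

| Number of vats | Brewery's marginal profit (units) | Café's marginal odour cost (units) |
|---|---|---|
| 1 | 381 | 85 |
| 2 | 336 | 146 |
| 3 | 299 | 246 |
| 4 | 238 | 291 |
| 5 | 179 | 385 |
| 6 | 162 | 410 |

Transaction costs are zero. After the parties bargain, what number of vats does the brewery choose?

Bargaining reaches the level where marginal profit last exceeds marginal odour cost.
That holds through level 3 (299 ≥ 246) but not at 4 (238 < 291).

3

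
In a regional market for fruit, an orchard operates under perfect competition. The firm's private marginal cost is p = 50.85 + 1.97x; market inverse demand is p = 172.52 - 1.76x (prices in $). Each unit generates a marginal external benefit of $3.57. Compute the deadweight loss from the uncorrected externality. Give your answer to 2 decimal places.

Market equilibrium (private): 50.85 + 1.97x = 172.52 - 1.76x → x_m = 32.6193.
Social marginal cost = private MC − MEB = 47.28 + 1.97x.
Set SMC = demand: 47.28 + 1.97x = 172.52 - 1.76x → x* = 33.5764.
The welfare-loss triangle has base |x_m − x*| and height MEB(x_m) (the vertical gap between SMC and demand is zero at x* and MEB at x_m).
DWL = ½ × 0.9571 × 3.5700 = 1.7084.

DWL = $1.71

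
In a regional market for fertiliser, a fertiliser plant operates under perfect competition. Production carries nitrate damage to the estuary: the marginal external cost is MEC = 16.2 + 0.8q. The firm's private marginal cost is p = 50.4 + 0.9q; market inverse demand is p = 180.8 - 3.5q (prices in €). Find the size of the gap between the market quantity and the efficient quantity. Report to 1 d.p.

7.7 units

Market equilibrium (private): 50.4 + 0.9q = 180.8 - 3.5q → q_m = 29.6364.
Social marginal cost = private MC + MEC = 66.6 + 1.7q.
Set SMC = demand: 66.6 + 1.7q = 180.8 - 3.5q → q* = 21.9615.
Gap = |29.6364 − 21.9615| = 7.6749.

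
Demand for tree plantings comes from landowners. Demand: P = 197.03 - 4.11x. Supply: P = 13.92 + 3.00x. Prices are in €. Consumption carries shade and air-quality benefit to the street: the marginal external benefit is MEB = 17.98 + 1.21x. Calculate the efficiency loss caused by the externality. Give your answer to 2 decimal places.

DWL = €204.66

Market equilibrium (private): 13.92 + 3.00x = 197.03 - 4.11x → x_m = 25.7539.
Social marginal benefit = demand + MEB = 215.01 - 2.90x.
Set SMB = MC: 215.01 - 2.90x = 13.92 + 3.00x → x* = 34.0831.
Between x* and x_m the wedge SMB − MC runs linearly from 0 to MEB(x_m), so the loss is a triangle.
DWL = ½ × 8.3292 × 49.1422 = 204.6576.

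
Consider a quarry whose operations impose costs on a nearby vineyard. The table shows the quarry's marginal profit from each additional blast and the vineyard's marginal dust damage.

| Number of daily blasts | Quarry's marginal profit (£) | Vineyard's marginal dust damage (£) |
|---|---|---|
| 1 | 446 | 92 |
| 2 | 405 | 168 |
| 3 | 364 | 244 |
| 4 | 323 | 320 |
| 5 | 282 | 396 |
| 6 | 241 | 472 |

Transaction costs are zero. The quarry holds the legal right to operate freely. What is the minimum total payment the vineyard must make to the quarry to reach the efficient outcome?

Left alone the quarry would choose level 6 (marginal profit stays positive).
Efficient level: k* = 4 (marginal profit ≥ marginal dust damage through 4).
The vineyard must at least cover the quarry's forgone profit from cutting 6→4: 282 + 241 = 523.

£523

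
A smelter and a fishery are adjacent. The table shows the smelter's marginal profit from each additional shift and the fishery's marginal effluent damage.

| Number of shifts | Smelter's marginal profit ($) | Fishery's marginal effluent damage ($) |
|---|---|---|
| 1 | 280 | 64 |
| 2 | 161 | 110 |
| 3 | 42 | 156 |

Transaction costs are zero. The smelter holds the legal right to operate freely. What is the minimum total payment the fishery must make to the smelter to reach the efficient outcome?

Left alone the smelter would choose level 3 (marginal profit stays positive).
Efficient level: k* = 2 (marginal profit ≥ marginal effluent damage through 2).
The fishery must at least cover the smelter's forgone profit from cutting 3→2: 42 = 42.

$42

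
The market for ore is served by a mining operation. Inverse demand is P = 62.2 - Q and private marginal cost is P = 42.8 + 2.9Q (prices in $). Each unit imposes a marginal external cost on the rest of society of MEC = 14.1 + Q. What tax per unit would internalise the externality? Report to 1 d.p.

Social marginal cost = private MC + MEC = 56.9 + 3.9Q.
Set SMC = demand: 56.9 + 3.9Q = 62.2 - Q → Q* = 1.0816.
The Pigouvian tax equals MEC at Q*: 14.1 + 1.0×1.0816 = 15.1816.

tax = $15.2 per unit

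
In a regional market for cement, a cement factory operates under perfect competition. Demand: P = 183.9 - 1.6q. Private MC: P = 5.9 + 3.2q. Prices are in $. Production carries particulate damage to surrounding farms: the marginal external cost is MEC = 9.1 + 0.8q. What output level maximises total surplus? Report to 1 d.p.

Social marginal cost = private MC + MEC = 15.0 + 4.0q.
Set SMC = demand: 15.0 + 4.0q = 183.9 - 1.6q → q* = 30.1607.

q* = 30.2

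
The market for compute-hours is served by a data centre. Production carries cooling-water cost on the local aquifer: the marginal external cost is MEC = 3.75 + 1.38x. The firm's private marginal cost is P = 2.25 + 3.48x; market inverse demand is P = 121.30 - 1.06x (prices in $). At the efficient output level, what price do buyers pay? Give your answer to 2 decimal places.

P = $100.66

Social marginal cost = private MC + MEC = 6.00 + 4.86x.
Set SMC = demand: 6.00 + 4.86x = 121.30 - 1.06x → x* = 19.4764.
Consumer price on the demand curve at x*: 121.30 − 1.06×19.4764 = 100.6550.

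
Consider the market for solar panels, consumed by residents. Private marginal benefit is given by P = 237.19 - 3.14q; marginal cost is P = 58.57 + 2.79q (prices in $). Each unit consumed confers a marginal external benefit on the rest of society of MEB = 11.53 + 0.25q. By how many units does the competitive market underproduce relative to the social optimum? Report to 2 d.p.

3.36 units

Market equilibrium (private): 58.57 + 2.79q = 237.19 - 3.14q → q_m = 30.1214.
Social marginal benefit = demand + MEB = 248.72 - 2.89q.
Set SMB = MC: 248.72 - 2.89q = 58.57 + 2.79q → q* = 33.4771.
Gap = |30.1214 − 33.4771| = 3.3557.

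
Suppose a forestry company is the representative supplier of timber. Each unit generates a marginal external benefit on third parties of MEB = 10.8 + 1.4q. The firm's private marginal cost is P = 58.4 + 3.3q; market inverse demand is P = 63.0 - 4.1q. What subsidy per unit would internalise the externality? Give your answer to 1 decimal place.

subsidy = 14.4 per unit

Social marginal cost = private MC − MEB = 47.6 + 1.9q.
Set SMC = demand: 47.6 + 1.9q = 63.0 - 4.1q → q* = 2.5667.
The Pigouvian subsidy equals MEB at q*: 10.8 + 1.4×2.5667 = 14.3934.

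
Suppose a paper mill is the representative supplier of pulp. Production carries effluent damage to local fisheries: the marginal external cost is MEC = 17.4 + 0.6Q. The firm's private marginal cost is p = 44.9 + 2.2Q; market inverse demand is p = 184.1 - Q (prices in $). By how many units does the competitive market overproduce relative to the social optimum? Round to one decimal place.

Market equilibrium (private): 44.9 + 2.2Q = 184.1 - Q → Q_m = 43.5000.
Social marginal cost = private MC + MEC = 62.3 + 2.8Q.
Set SMC = demand: 62.3 + 2.8Q = 184.1 - Q → Q* = 32.0526.
Gap = |43.5000 − 32.0526| = 11.4474.

11.4 units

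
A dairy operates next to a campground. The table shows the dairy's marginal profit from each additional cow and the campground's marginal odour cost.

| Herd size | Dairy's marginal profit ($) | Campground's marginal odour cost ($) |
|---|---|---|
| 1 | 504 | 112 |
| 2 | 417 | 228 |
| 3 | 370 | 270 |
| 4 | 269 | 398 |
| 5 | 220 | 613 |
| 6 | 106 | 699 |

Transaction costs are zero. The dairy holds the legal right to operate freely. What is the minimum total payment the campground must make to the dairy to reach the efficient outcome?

$595

Left alone the dairy would choose level 6 (marginal profit stays positive).
Efficient level: k* = 3 (marginal profit ≥ marginal odour cost through 3).
The campground must at least cover the dairy's forgone profit from cutting 6→3: 269 + 220 + 106 = 595.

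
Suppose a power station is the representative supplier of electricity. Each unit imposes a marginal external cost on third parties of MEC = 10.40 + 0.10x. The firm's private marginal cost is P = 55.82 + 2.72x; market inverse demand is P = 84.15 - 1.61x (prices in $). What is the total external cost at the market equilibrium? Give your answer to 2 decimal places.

Market equilibrium (private): 55.82 + 2.72x = 84.15 - 1.61x → x_m = 6.5427.
Total external cost = ∫₀^{x_m} (10.40 + 0.10x) dx = 10.40×6.5427 + ½×0.10×6.5427² = 70.1844.

$70.18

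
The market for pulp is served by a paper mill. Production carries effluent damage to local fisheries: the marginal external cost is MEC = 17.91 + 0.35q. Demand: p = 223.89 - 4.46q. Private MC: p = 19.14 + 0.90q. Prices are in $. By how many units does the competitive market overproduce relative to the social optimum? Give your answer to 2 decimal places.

5.48 units

Market equilibrium (private): 19.14 + 0.90q = 223.89 - 4.46q → q_m = 38.1996.
Social marginal cost = private MC + MEC = 37.05 + 1.25q.
Set SMC = demand: 37.05 + 1.25q = 223.89 - 4.46q → q* = 32.7215.
Gap = |38.1996 − 32.7215| = 5.4781.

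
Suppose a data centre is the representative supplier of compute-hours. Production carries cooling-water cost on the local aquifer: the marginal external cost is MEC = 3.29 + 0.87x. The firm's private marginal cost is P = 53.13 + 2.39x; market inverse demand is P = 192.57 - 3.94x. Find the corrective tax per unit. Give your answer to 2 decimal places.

Social marginal cost = private MC + MEC = 56.42 + 3.26x.
Set SMC = demand: 56.42 + 3.26x = 192.57 - 3.94x → x* = 18.9097.
The Pigouvian tax equals MEC at x*: 3.29 + 0.87×18.9097 = 19.7414.

tax = 19.74 per unit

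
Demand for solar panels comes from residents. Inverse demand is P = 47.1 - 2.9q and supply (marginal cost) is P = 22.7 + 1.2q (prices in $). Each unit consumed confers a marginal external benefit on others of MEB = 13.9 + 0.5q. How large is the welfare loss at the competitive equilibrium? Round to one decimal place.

Market equilibrium (private): 22.7 + 1.2q = 47.1 - 2.9q → q_m = 5.9512.
Social marginal benefit = demand + MEB = 61.0 - 2.4q.
Set SMB = MC: 61.0 - 2.4q = 22.7 + 1.2q → q* = 10.6389.
Height of the DWL triangle at q_m is SMB(q_m) − MC(q_m) = MEB(q_m) = 16.8756.
DWL = ½ × 4.6877 × 16.8756 = 39.5539.

DWL = $39.6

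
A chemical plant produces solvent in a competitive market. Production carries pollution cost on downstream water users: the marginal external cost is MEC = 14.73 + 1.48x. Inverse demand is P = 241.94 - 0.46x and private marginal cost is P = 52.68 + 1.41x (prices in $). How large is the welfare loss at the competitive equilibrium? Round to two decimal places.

Market equilibrium (private): 52.68 + 1.41x = 241.94 - 0.46x → x_m = 101.2086.
Social marginal cost = private MC + MEC = 67.41 + 2.89x.
Set SMC = demand: 67.41 + 2.89x = 241.94 - 0.46x → x* = 52.0985.
The loss is the area between SMC and demand from x* to x_m; with linear curves that's a triangle of height MEC(x_m).
DWL = ½ × 49.1101 × 164.5187 = 4039.7649.

DWL = $4039.76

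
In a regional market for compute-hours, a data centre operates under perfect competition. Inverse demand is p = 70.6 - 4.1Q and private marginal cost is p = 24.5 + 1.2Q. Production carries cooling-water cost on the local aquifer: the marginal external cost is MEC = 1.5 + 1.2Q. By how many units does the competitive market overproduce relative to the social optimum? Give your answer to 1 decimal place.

Market equilibrium (private): 24.5 + 1.2Q = 70.6 - 4.1Q → Q_m = 8.6981.
Social marginal cost = private MC + MEC = 26.0 + 2.4Q.
Set SMC = demand: 26.0 + 2.4Q = 70.6 - 4.1Q → Q* = 6.8615.
Gap = |8.6981 − 6.8615| = 1.8366.

1.8 units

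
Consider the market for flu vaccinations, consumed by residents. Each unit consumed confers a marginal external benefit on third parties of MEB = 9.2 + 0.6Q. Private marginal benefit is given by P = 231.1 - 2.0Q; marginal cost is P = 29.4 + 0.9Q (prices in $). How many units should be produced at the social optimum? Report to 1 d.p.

Q* = 91.7

Social marginal benefit = demand + MEB = 240.3 - 1.4Q.
Set SMB = MC: 240.3 - 1.4Q = 29.4 + 0.9Q → Q* = 91.6957.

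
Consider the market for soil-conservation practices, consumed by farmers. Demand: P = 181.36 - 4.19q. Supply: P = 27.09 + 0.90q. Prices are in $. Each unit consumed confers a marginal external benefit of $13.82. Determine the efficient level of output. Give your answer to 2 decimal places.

Social marginal benefit = demand + MEB = 195.18 - 4.19q.
Set SMB = MC: 195.18 - 4.19q = 27.09 + 0.90q → q* = 33.0236.

q* = 33.02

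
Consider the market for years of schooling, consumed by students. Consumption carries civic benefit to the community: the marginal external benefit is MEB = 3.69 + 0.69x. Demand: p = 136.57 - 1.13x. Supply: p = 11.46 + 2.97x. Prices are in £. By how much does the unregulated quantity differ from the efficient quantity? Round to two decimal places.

7.26 units

Market equilibrium (private): 11.46 + 2.97x = 136.57 - 1.13x → x_m = 30.5146.
Social marginal benefit = demand + MEB = 140.26 - 0.44x.
Set SMB = MC: 140.26 - 0.44x = 11.46 + 2.97x → x* = 37.7713.
Gap = |30.5146 − 37.7713| = 7.2567.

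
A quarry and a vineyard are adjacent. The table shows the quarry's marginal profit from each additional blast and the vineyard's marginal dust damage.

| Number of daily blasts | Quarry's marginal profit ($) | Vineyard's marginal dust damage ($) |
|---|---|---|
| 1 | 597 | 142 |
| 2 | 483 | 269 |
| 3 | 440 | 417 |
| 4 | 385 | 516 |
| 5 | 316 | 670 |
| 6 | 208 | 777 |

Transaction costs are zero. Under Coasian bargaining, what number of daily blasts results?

Bargaining reaches the level where marginal profit last exceeds marginal dust damage.
That holds through level 3 (440 ≥ 417) but not at 4 (385 < 516).

3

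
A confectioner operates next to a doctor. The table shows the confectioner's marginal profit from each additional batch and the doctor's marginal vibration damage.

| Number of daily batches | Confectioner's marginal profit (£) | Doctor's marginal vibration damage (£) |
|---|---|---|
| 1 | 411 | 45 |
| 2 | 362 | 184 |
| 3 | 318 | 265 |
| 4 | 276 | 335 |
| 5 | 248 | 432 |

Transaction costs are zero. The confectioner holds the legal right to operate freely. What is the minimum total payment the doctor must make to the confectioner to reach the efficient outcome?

£524

Left alone the confectioner would choose level 5 (marginal profit stays positive).
Efficient level: k* = 3 (marginal profit ≥ marginal vibration damage through 3).
The doctor must at least cover the confectioner's forgone profit from cutting 5→3: 276 + 248 = 524.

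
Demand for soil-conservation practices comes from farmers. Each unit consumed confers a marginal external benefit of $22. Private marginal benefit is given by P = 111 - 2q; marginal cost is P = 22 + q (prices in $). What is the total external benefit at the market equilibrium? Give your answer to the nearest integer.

Market equilibrium (private): 22 + q = 111 - 2q → q_m = 29.6667.
Total external benefit = MEB × q_m = 22 × 29.6667 = 652.6674.

$653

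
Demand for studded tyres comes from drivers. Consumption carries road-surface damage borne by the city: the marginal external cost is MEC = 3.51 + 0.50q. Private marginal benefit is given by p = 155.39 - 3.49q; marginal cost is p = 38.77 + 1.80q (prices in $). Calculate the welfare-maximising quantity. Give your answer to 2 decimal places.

q* = 19.54

Social marginal benefit = demand − MEC = 151.88 - 3.99q.
Set SMB = MC: 151.88 - 3.99q = 38.77 + 1.80q → q* = 19.5354.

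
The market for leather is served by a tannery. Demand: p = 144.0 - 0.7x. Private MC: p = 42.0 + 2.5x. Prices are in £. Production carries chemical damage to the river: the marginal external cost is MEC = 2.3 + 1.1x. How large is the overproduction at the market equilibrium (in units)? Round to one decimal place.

8.7 units

Market equilibrium (private): 42.0 + 2.5x = 144.0 - 0.7x → x_m = 31.8750.
Social marginal cost = private MC + MEC = 44.3 + 3.6x.
Set SMC = demand: 44.3 + 3.6x = 144.0 - 0.7x → x* = 23.1860.
Gap = |31.8750 − 23.1860| = 8.6890.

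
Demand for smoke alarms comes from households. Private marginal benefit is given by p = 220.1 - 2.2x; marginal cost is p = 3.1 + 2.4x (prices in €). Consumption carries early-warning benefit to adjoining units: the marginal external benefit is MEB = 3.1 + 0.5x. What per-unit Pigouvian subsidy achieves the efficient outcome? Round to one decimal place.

Social marginal benefit = demand + MEB = 223.2 - 1.7x.
Set SMB = MC: 223.2 - 1.7x = 3.1 + 2.4x → x* = 53.6829.
The Pigouvian subsidy equals MEB at x*: 3.1 + 0.5×53.6829 = 29.9415.

subsidy = €29.9 per unit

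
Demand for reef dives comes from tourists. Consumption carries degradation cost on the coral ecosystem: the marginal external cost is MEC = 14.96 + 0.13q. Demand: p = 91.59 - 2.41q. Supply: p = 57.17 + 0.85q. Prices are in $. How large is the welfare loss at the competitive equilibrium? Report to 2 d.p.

Market equilibrium (private): 57.17 + 0.85q = 91.59 - 2.41q → q_m = 10.5583.
Social marginal benefit = demand − MEC = 76.63 - 2.54q.
Set SMB = MC: 76.63 - 2.54q = 57.17 + 0.85q → q* = 5.7404.
Between q* and q_m the wedge MC − SMB runs linearly from 0 to MEC(q_m), so the loss is a triangle.
DWL = ½ × 4.8179 × 16.3326 = 39.3444.

DWL = $39.34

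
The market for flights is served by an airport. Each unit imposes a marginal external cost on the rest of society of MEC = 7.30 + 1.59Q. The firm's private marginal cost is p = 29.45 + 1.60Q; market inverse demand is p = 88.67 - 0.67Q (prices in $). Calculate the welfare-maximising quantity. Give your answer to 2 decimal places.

Q* = 13.45

Social marginal cost = private MC + MEC = 36.75 + 3.19Q.
Set SMC = demand: 36.75 + 3.19Q = 88.67 - 0.67Q → Q* = 13.4508.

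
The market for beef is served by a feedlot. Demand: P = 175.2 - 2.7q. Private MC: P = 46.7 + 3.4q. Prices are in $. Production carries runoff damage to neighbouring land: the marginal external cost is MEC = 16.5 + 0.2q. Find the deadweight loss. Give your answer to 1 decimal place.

Market equilibrium (private): 46.7 + 3.4q = 175.2 - 2.7q → q_m = 21.0656.
Social marginal cost = private MC + MEC = 63.2 + 3.6q.
Set SMC = demand: 63.2 + 3.6q = 175.2 - 2.7q → q* = 17.7778.
The loss is the area between SMC and demand from q* to q_m; with linear curves that's a triangle of height MEC(q_m).
DWL = ½ × 3.2878 × 20.7131 = 34.0503.

DWL = $34.1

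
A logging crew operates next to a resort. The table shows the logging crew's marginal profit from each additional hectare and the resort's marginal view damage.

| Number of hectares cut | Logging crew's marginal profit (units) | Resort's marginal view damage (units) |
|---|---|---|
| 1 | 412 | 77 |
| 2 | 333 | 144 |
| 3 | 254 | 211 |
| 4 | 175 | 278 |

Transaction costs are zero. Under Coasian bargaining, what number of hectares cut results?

3

Bargaining reaches the level where marginal profit last exceeds marginal view damage.
That holds through level 3 (254 ≥ 211) but not at 4 (175 < 278).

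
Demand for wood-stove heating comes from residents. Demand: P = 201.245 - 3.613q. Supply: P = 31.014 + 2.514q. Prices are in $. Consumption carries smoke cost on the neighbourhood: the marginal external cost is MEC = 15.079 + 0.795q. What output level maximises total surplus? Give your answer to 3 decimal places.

q* = 22.414

Social marginal benefit = demand − MEC = 186.166 - 4.408q.
Set SMB = MC: 186.166 - 4.408q = 31.014 + 2.514q → q* = 22.4143.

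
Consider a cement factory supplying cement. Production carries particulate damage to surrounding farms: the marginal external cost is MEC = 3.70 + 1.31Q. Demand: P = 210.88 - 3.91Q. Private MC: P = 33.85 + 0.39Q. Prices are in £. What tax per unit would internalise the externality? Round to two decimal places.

Social marginal cost = private MC + MEC = 37.55 + 1.70Q.
Set SMC = demand: 37.55 + 1.70Q = 210.88 - 3.91Q → Q* = 30.8966.
The Pigouvian tax equals MEC at Q*: 3.70 + 1.31×30.8966 = 44.1745.

tax = £44.17 per unit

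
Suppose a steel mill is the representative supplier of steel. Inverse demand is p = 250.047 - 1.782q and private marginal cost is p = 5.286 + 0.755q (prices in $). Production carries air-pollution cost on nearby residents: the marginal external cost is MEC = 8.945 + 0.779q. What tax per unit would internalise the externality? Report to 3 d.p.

tax = $64.343 per unit

Social marginal cost = private MC + MEC = 14.231 + 1.534q.
Set SMC = demand: 14.231 + 1.534q = 250.047 - 1.782q → q* = 71.1146.
The Pigouvian tax equals MEC at q*: 8.945 + 0.779×71.1146 = 64.3433.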